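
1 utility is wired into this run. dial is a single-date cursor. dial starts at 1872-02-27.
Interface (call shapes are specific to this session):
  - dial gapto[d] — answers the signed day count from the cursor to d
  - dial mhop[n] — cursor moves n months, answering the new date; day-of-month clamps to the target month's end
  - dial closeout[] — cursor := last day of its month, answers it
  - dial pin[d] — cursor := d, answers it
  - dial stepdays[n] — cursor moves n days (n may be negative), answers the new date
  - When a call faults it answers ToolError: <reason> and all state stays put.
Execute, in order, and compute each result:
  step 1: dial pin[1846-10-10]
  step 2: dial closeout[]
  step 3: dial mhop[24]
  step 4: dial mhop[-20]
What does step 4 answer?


Answer: 1847-02-28

Derivation:
·→ dial pin(d='1846-10-10')
·← 1846-10-10
·→ dial closeout()
·← 1846-10-31
·→ dial mhop(n='24')
·← 1848-10-31
·→ dial mhop(n='-20')
·← 1847-02-28


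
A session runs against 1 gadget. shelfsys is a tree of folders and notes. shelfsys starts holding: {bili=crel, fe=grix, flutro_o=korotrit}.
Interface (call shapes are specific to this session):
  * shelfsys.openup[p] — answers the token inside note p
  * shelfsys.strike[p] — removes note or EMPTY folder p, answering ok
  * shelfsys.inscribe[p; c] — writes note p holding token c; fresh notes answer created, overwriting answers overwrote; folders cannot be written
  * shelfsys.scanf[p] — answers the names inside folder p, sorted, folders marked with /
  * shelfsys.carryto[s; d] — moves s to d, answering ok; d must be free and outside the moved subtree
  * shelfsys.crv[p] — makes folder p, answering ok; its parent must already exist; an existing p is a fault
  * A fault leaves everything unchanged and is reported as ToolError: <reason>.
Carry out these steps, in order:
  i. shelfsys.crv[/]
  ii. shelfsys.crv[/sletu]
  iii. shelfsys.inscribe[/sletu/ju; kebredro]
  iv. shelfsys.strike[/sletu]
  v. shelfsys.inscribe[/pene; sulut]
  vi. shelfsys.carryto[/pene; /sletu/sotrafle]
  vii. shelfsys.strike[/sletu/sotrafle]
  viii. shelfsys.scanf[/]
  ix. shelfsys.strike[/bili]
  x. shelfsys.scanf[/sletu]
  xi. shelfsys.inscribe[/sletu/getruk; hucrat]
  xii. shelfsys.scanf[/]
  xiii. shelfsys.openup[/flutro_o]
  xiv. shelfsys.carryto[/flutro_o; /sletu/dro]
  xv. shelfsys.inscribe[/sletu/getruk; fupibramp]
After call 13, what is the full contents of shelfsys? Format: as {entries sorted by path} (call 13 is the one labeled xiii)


% shelfsys.crv(p: /) : ToolError: exists
% shelfsys.crv(p: /sletu) : ok
% shelfsys.inscribe(p: /sletu/ju, c: kebredro) : created
% shelfsys.strike(p: /sletu) : ToolError: not empty
% shelfsys.inscribe(p: /pene, c: sulut) : created
% shelfsys.carryto(s: /pene, d: /sletu/sotrafle) : ok
% shelfsys.strike(p: /sletu/sotrafle) : ok
% shelfsys.scanf(p: /) : [bili, fe, flutro_o, sletu/]
% shelfsys.strike(p: /bili) : ok
% shelfsys.scanf(p: /sletu) : [ju]
% shelfsys.inscribe(p: /sletu/getruk, c: hucrat) : created
% shelfsys.scanf(p: /) : [fe, flutro_o, sletu/]
% shelfsys.openup(p: /flutro_o) : korotrit
% shelfsys.carryto(s: /flutro_o, d: /sletu/dro) : ok
% shelfsys.inscribe(p: /sletu/getruk, c: fupibramp) : overwrote

Answer: {fe=grix, flutro_o=korotrit, sletu/, sletu/getruk=hucrat, sletu/ju=kebredro}


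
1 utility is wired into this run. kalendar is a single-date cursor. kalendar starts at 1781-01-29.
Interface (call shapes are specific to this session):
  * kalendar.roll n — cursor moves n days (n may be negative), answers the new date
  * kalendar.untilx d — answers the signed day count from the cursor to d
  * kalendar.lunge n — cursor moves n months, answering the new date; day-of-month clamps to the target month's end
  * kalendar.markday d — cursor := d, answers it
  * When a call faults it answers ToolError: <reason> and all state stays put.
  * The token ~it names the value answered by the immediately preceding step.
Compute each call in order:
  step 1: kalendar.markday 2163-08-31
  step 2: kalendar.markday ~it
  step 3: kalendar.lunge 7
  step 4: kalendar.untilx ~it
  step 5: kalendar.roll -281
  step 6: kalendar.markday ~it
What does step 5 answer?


Answer: 2163-06-24

Derivation:
[in] kalendar.markday 2163-08-31
:: 2163-08-31
[in] kalendar.markday ~it
:: 2163-08-31
[in] kalendar.lunge 7
:: 2164-03-31
[in] kalendar.untilx ~it
:: 0
[in] kalendar.roll -281
:: 2163-06-24
[in] kalendar.markday ~it
:: 2163-06-24


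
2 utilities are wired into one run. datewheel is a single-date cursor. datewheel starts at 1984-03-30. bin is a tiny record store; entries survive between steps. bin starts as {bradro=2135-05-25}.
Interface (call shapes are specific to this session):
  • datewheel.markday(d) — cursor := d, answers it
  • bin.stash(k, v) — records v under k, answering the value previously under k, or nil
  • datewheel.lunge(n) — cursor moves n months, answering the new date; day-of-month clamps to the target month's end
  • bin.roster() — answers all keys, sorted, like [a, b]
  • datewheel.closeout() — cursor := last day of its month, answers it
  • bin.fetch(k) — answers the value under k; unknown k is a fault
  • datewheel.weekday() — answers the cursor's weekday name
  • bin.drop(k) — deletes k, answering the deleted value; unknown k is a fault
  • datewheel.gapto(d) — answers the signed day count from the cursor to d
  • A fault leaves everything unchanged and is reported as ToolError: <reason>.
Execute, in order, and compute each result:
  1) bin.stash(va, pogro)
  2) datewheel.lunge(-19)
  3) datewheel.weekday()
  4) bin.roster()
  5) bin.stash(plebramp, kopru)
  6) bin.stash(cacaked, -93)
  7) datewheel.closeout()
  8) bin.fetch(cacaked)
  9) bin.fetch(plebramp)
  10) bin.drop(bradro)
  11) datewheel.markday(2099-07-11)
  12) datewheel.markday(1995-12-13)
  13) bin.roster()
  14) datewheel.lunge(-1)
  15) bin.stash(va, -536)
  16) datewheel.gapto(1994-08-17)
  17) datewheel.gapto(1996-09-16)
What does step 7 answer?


// bin.stash(va, pogro) -> nil
// datewheel.lunge(-19) -> 1982-08-30
// datewheel.weekday() -> Monday
// bin.roster() -> [bradro, va]
// bin.stash(plebramp, kopru) -> nil
// bin.stash(cacaked, -93) -> nil
// datewheel.closeout() -> 1982-08-31
// bin.fetch(cacaked) -> -93
// bin.fetch(plebramp) -> kopru
// bin.drop(bradro) -> 2135-05-25
// datewheel.markday(2099-07-11) -> 2099-07-11
// datewheel.markday(1995-12-13) -> 1995-12-13
// bin.roster() -> [cacaked, plebramp, va]
// datewheel.lunge(-1) -> 1995-11-13
// bin.stash(va, -536) -> pogro
// datewheel.gapto(1994-08-17) -> -453
// datewheel.gapto(1996-09-16) -> 308

Answer: 1982-08-31


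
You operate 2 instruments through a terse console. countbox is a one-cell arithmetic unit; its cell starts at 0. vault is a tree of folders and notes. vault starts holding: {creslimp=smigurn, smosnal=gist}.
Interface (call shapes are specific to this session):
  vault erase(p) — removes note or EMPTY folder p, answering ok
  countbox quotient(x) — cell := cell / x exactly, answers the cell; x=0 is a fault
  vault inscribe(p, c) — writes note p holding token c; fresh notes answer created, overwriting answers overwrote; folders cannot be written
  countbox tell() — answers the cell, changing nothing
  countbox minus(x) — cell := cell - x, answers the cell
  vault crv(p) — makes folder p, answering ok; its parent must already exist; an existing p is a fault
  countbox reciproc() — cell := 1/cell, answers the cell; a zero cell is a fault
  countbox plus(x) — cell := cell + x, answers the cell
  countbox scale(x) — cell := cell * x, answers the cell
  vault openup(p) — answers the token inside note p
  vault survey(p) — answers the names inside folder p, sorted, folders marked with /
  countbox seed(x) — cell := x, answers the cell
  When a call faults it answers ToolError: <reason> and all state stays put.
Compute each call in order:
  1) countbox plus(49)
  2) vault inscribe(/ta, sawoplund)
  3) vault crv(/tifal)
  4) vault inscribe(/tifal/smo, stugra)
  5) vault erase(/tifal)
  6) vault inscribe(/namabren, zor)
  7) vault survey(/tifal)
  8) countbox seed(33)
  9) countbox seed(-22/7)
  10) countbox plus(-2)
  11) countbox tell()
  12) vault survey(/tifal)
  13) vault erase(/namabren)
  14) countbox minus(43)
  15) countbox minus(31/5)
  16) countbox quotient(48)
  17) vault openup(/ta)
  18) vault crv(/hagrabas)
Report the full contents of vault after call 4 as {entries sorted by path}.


Answer: {creslimp=smigurn, smosnal=gist, ta=sawoplund, tifal/, tifal/smo=stugra}

Derivation:
Now I run countbox plus using 49, and see 49.
Calling vault inscribe using /ta, sawoplund, yielding created.
Invoking vault crv using /tifal, yielding ok.
Using vault inscribe using /tifal/smo, stugra, — result: created.
I run vault erase using /tifal, which returns ToolError: not empty.
Invoking vault inscribe using /namabren, zor, and see created.
I call vault survey using /tifal, which returns [smo].
Next I call countbox seed using 33, and observe 33.
I call countbox seed using -22/7, and see -22/7.
Invoking countbox plus using -2, and observe -36/7.
I use countbox tell(), → -36/7.
I call vault survey using /tifal, and get [smo].
I use vault erase using /namabren, which returns ok.
Now I run countbox minus using 43, and see -337/7.
I invoke countbox minus using 31/5, which returns -1902/35.
Using countbox quotient using 48, yielding -317/280.
I invoke vault openup using /ta, giving sawoplund.
I invoke vault crv using /hagrabas, → ok.


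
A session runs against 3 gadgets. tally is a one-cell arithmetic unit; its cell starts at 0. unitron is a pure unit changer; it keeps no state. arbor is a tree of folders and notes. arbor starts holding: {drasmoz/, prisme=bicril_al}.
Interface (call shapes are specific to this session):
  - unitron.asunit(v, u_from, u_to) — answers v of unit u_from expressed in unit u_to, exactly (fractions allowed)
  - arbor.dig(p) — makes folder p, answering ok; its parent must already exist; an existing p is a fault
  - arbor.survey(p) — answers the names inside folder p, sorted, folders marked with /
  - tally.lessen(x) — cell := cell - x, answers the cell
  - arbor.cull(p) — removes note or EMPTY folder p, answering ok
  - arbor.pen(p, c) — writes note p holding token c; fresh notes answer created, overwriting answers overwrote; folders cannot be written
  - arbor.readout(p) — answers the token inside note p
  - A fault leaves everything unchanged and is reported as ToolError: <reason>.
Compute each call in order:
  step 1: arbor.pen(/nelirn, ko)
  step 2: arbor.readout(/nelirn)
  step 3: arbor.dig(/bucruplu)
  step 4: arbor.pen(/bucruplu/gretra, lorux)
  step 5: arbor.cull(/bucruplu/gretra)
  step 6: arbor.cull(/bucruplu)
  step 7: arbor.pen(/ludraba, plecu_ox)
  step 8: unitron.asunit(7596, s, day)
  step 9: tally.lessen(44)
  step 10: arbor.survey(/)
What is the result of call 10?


Next I call arbor.pen using p→/nelirn, c→ko, and get created.
Next I call arbor.readout using p→/nelirn, — result: ko.
Calling arbor.dig using p→/bucruplu, — result: ok.
I run arbor.pen using p→/bucruplu/gretra, c→lorux, — result: created.
I call arbor.cull using p→/bucruplu/gretra, — result: ok.
I use arbor.cull using p→/bucruplu, yielding ok.
I try arbor.pen using p→/ludraba, c→plecu_ox: created.
I invoke unitron.asunit using v→7596, u_from→s, u_to→day, and get 211/2400.
I try tally.lessen using x→44, and observe -44.
Using arbor.survey using p→/, → [drasmoz/, ludraba, nelirn, prisme].

Answer: [drasmoz/, ludraba, nelirn, prisme]


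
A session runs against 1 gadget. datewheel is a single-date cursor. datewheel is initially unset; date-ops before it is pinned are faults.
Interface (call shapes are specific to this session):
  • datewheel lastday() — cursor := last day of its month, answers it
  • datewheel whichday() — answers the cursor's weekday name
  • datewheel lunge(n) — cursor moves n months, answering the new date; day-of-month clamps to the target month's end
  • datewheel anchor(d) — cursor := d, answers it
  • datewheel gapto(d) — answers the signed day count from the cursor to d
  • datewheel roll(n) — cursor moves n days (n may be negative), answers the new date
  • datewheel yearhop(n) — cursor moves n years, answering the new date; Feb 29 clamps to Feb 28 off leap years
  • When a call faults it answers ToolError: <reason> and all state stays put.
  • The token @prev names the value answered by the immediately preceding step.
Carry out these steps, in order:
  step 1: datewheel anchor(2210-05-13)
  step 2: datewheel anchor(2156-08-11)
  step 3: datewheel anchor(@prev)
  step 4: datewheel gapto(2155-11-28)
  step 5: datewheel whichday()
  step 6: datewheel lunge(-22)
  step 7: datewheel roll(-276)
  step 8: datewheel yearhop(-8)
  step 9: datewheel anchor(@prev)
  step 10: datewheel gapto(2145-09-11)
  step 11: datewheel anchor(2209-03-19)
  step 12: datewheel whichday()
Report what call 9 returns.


Answer: 2146-01-08

Derivation:
>> datewheel anchor(2210-05-13)
<< 2210-05-13
>> datewheel anchor(2156-08-11)
<< 2156-08-11
>> datewheel anchor(@prev)
<< 2156-08-11
>> datewheel gapto(2155-11-28)
<< -257
>> datewheel whichday()
<< Wednesday
>> datewheel lunge(-22)
<< 2154-10-11
>> datewheel roll(-276)
<< 2154-01-08
>> datewheel yearhop(-8)
<< 2146-01-08
>> datewheel anchor(@prev)
<< 2146-01-08
>> datewheel gapto(2145-09-11)
<< -119
>> datewheel anchor(2209-03-19)
<< 2209-03-19
>> datewheel whichday()
<< Sunday


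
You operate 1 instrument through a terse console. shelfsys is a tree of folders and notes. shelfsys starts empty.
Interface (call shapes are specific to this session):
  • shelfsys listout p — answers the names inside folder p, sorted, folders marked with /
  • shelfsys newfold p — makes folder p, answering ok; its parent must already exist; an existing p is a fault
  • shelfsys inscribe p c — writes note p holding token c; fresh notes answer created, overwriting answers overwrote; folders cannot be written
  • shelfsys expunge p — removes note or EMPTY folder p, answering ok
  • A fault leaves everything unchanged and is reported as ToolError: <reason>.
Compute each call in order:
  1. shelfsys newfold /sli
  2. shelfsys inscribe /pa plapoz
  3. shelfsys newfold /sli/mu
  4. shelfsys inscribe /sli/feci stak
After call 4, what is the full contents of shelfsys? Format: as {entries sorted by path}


;; shelfsys newfold(/sli) == ok
;; shelfsys inscribe(/pa, plapoz) == created
;; shelfsys newfold(/sli/mu) == ok
;; shelfsys inscribe(/sli/feci, stak) == created

Answer: {pa=plapoz, sli/, sli/feci=stak, sli/mu/}


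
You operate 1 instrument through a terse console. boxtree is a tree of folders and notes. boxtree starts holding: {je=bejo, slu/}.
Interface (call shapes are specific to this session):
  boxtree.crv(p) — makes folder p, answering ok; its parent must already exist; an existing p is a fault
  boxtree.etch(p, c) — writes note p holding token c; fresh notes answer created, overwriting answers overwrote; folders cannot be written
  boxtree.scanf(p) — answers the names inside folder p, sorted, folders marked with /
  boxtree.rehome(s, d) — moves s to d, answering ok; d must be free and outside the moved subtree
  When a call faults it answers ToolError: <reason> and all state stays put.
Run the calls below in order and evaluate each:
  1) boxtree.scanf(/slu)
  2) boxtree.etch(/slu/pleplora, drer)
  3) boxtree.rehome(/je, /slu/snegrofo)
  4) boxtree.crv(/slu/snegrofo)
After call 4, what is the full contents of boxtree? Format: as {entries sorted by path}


Answer: {slu/, slu/pleplora=drer, slu/snegrofo=bejo}

Derivation:
>> boxtree.scanf(p→/slu)
<< []
>> boxtree.etch(p→/slu/pleplora, c→drer)
<< created
>> boxtree.rehome(s→/je, d→/slu/snegrofo)
<< ok
>> boxtree.crv(p→/slu/snegrofo)
<< ToolError: exists


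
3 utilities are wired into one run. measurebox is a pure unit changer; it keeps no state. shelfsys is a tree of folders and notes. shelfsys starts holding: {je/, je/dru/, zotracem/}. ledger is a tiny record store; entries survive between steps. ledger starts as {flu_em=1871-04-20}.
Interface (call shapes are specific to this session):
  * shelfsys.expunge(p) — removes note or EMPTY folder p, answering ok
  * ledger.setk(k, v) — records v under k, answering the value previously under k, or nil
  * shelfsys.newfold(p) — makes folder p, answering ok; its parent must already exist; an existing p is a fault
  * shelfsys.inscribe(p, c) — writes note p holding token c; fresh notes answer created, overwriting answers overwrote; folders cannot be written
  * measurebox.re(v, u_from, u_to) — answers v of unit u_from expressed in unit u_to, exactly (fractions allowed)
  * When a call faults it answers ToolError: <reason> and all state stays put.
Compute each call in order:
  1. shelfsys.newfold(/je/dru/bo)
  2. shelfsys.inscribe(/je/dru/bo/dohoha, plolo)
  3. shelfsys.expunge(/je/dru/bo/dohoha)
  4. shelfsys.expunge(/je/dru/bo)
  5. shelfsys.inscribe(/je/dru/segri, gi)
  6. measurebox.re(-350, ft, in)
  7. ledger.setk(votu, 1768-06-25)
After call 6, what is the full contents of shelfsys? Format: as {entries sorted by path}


Answer: {je/, je/dru/, je/dru/segri=gi, zotracem/}

Derivation:
>> newfold(p='/je/dru/bo')
<< ok
>> inscribe(p='/je/dru/bo/dohoha', c='plolo')
<< created
>> expunge(p='/je/dru/bo/dohoha')
<< ok
>> expunge(p='/je/dru/bo')
<< ok
>> inscribe(p='/je/dru/segri', c='gi')
<< created
>> re(v='-350', u_from='ft', u_to='in')
<< -4200
>> setk(k='votu', v='1768-06-25')
<< nil


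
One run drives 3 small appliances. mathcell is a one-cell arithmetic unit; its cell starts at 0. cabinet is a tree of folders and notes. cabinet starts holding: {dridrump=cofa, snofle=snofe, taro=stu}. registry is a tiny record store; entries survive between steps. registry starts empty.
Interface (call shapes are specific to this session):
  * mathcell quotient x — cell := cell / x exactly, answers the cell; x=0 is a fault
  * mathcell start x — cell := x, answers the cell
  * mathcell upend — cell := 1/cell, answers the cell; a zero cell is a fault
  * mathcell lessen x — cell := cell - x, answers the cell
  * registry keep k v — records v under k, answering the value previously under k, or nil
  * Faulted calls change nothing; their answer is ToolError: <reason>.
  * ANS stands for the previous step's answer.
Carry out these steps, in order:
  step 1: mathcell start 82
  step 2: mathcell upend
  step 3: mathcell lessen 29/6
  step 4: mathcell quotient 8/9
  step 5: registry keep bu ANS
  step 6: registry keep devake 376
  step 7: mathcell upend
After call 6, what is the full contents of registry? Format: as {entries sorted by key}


% mathcell start x='82'
  82
% mathcell upend
  1/82
% mathcell lessen x='29/6'
  -593/123
% mathcell quotient x='8/9'
  -1779/328
% registry keep k='bu' v='ANS'
  nil
% registry keep k='devake' v='376'
  nil
% mathcell upend
  -328/1779

Answer: {bu=-1779/328, devake=376}


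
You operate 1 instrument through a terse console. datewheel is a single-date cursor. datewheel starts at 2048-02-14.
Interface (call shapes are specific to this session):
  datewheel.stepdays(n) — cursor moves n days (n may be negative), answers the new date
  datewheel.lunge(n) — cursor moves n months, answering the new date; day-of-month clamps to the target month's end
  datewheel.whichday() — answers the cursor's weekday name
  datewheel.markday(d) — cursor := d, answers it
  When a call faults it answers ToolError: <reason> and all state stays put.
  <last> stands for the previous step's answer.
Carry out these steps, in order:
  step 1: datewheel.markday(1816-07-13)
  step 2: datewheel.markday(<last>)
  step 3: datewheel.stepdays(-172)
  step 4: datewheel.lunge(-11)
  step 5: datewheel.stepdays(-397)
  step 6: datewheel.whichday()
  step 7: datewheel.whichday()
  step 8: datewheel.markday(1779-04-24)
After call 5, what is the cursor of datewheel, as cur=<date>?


Answer: cur=1814-01-22

Derivation:
! 1. datewheel.markday(d: 1816-07-13) => 1816-07-13
! 2. datewheel.markday(d: <last>) => 1816-07-13
! 3. datewheel.stepdays(n: -172) => 1816-01-23
! 4. datewheel.lunge(n: -11) => 1815-02-23
! 5. datewheel.stepdays(n: -397) => 1814-01-22
! 6. datewheel.whichday() => Saturday
! 7. datewheel.whichday() => Saturday
! 8. datewheel.markday(d: 1779-04-24) => 1779-04-24


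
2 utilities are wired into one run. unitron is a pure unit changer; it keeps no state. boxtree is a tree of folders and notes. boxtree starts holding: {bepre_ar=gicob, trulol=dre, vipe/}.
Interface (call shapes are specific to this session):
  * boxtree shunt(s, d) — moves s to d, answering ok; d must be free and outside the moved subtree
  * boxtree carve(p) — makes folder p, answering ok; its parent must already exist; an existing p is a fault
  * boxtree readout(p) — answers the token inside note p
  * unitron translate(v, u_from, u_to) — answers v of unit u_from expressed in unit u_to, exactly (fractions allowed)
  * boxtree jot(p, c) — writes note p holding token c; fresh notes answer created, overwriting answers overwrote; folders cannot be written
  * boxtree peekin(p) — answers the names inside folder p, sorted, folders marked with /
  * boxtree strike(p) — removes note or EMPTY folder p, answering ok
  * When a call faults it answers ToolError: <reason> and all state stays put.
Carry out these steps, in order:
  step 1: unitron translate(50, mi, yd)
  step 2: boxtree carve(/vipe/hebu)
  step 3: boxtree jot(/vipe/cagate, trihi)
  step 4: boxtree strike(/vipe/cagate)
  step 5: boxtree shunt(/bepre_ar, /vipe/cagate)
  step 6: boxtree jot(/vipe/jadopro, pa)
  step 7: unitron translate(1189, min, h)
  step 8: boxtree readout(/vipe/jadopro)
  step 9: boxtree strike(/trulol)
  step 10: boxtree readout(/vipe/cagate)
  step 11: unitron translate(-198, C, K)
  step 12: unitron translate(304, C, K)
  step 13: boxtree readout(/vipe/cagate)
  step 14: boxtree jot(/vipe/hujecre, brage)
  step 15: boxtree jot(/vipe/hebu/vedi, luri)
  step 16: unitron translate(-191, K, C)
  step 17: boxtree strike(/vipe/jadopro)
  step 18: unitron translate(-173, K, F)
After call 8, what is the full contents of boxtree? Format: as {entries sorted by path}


→ unitron translate(50, mi, yd)
← 88000
→ boxtree carve(/vipe/hebu)
← ok
→ boxtree jot(/vipe/cagate, trihi)
← created
→ boxtree strike(/vipe/cagate)
← ok
→ boxtree shunt(/bepre_ar, /vipe/cagate)
← ok
→ boxtree jot(/vipe/jadopro, pa)
← created
→ unitron translate(1189, min, h)
← 1189/60
→ boxtree readout(/vipe/jadopro)
← pa
→ boxtree strike(/trulol)
← ok
→ boxtree readout(/vipe/cagate)
← gicob
→ unitron translate(-198, C, K)
← 1503/20
→ unitron translate(304, C, K)
← 11543/20
→ boxtree readout(/vipe/cagate)
← gicob
→ boxtree jot(/vipe/hujecre, brage)
← created
→ boxtree jot(/vipe/hebu/vedi, luri)
← created
→ unitron translate(-191, K, C)
← -9283/20
→ boxtree strike(/vipe/jadopro)
← ok
→ unitron translate(-173, K, F)
← -77107/100

Answer: {trulol=dre, vipe/, vipe/cagate=gicob, vipe/hebu/, vipe/jadopro=pa}


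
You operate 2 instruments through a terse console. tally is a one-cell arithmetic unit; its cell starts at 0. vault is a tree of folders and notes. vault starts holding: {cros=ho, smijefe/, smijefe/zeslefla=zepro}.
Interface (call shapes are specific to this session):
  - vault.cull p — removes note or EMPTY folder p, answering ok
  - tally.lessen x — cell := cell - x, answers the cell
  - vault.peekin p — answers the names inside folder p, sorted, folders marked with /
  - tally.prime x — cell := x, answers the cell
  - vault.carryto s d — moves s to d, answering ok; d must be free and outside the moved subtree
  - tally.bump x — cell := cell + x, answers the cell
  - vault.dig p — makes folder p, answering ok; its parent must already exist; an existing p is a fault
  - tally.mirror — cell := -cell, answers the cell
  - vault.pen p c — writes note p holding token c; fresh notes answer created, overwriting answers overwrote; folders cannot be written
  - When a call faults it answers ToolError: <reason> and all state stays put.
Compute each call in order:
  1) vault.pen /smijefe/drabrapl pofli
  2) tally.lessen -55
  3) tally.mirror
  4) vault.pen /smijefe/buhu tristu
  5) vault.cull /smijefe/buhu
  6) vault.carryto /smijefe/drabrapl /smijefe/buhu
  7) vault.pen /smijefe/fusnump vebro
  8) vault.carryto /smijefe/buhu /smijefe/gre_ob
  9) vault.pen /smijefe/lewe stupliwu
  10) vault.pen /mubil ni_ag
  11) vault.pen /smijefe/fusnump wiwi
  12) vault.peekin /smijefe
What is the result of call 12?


Answer: [fusnump, gre_ob, lewe, zeslefla]

Derivation:
Step: vault.pen[p='/smijefe/drabrapl'; c='pofli']
Result: created
Step: tally.lessen[x='-55']
Result: 55
Step: tally.mirror[]
Result: -55
Step: vault.pen[p='/smijefe/buhu'; c='tristu']
Result: created
Step: vault.cull[p='/smijefe/buhu']
Result: ok
Step: vault.carryto[s='/smijefe/drabrapl'; d='/smijefe/buhu']
Result: ok
Step: vault.pen[p='/smijefe/fusnump'; c='vebro']
Result: created
Step: vault.carryto[s='/smijefe/buhu'; d='/smijefe/gre_ob']
Result: ok
Step: vault.pen[p='/smijefe/lewe'; c='stupliwu']
Result: created
Step: vault.pen[p='/mubil'; c='ni_ag']
Result: created
Step: vault.pen[p='/smijefe/fusnump'; c='wiwi']
Result: overwrote
Step: vault.peekin[p='/smijefe']
Result: [fusnump, gre_ob, lewe, zeslefla]


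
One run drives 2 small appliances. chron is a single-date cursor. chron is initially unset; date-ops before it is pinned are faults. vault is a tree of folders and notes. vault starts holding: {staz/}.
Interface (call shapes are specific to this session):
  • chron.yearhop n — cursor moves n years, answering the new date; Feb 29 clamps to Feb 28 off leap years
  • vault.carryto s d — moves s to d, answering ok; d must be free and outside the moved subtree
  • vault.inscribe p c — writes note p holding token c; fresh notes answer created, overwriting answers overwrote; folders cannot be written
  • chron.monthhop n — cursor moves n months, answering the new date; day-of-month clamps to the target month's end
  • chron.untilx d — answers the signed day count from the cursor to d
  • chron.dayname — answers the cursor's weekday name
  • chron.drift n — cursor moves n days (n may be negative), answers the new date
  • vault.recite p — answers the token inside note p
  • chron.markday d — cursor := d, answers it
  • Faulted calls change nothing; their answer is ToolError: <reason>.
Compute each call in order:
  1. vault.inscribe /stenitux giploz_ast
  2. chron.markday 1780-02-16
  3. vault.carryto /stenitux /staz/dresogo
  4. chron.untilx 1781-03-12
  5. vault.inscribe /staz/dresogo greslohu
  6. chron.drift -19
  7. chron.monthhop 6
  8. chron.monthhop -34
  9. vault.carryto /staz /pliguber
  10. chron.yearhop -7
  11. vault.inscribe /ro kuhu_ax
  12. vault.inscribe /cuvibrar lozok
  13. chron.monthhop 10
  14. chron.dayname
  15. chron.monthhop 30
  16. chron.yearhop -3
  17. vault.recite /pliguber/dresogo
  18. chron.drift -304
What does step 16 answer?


·→ vault.inscribe(p=/stenitux, c=giploz_ast)
·← created
·→ chron.markday(d=1780-02-16)
·← 1780-02-16
·→ vault.carryto(s=/stenitux, d=/staz/dresogo)
·← ok
·→ chron.untilx(d=1781-03-12)
·← 390
·→ vault.inscribe(p=/staz/dresogo, c=greslohu)
·← overwrote
·→ chron.drift(n=-19)
·← 1780-01-28
·→ chron.monthhop(n=6)
·← 1780-07-28
·→ chron.monthhop(n=-34)
·← 1777-09-28
·→ vault.carryto(s=/staz, d=/pliguber)
·← ok
·→ chron.yearhop(n=-7)
·← 1770-09-28
·→ vault.inscribe(p=/ro, c=kuhu_ax)
·← created
·→ vault.inscribe(p=/cuvibrar, c=lozok)
·← created
·→ chron.monthhop(n=10)
·← 1771-07-28
·→ chron.dayname()
·← Sunday
·→ chron.monthhop(n=30)
·← 1774-01-28
·→ chron.yearhop(n=-3)
·← 1771-01-28
·→ vault.recite(p=/pliguber/dresogo)
·← greslohu
·→ chron.drift(n=-304)
·← 1770-03-30

Answer: 1771-01-28


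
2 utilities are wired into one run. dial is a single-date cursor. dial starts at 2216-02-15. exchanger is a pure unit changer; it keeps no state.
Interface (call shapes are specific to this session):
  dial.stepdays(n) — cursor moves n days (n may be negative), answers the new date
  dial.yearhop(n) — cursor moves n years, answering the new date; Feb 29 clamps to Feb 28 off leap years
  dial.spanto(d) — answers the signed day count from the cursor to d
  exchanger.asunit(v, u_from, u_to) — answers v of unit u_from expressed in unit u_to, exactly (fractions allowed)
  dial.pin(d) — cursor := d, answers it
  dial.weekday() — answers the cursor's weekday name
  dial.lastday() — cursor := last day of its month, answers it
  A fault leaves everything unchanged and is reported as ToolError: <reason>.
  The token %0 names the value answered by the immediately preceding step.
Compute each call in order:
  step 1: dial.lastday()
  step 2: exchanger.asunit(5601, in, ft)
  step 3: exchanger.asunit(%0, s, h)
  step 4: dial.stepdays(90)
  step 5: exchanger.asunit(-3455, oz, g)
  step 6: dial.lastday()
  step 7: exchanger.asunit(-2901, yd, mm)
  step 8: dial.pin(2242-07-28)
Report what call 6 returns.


Answer: 2216-05-31

Derivation:
// lastday() : 2216-02-29
// asunit(v='5601', u_from='in', u_to='ft') : 1867/4
// asunit(v='%0', u_from='s', u_to='h') : 1867/14400
// stepdays(n='90') : 2216-05-29
// asunit(v='-3455', u_from='oz', u_to='g') : -31343232767/320000
// lastday() : 2216-05-31
// asunit(v='-2901', u_from='yd', u_to='mm') : -13263372/5
// pin(d='2242-07-28') : 2242-07-28


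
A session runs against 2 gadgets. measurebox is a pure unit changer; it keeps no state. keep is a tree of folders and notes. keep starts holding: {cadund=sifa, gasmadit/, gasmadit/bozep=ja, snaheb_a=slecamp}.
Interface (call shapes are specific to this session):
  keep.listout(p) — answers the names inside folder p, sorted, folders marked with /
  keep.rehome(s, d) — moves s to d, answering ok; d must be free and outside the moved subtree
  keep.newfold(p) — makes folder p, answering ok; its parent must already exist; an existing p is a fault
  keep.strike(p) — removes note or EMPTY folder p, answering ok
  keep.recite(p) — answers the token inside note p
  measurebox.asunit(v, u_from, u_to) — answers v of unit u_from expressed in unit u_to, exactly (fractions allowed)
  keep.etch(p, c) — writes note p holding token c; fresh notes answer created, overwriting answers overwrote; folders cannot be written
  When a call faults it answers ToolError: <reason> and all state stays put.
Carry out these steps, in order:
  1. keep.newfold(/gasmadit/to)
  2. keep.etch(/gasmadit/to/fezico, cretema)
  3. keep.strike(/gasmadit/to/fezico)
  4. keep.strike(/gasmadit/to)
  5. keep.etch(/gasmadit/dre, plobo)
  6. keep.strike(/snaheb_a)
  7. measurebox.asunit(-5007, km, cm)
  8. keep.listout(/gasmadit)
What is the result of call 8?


Answer: [bozep, dre]

Derivation:
==> newfold(/gasmadit/to)
<== ok
==> etch(/gasmadit/to/fezico, cretema)
<== created
==> strike(/gasmadit/to/fezico)
<== ok
==> strike(/gasmadit/to)
<== ok
==> etch(/gasmadit/dre, plobo)
<== created
==> strike(/snaheb_a)
<== ok
==> asunit(-5007, km, cm)
<== -500700000
==> listout(/gasmadit)
<== [bozep, dre]


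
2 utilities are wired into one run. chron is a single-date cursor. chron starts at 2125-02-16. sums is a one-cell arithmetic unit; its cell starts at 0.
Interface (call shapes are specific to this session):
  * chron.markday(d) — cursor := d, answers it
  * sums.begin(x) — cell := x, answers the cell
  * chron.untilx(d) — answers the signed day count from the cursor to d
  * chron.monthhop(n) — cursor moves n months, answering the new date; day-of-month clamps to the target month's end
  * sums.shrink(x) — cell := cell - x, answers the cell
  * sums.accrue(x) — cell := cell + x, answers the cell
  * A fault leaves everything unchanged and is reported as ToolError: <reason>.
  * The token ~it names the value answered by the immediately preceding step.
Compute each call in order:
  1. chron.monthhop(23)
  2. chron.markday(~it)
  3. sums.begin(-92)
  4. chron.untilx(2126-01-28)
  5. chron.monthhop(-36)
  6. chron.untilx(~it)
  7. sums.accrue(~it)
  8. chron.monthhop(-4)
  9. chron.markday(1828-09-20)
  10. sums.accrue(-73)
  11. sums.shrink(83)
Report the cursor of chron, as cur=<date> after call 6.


Answer: cur=2124-01-16

Derivation:
Do: monthhop[n='23']
See: 2127-01-16
Do: markday[d='~it']
See: 2127-01-16
Do: begin[x='-92']
See: -92
Do: untilx[d='2126-01-28']
See: -353
Do: monthhop[n='-36']
See: 2124-01-16
Do: untilx[d='~it']
See: 0
Do: accrue[x='~it']
See: -92
Do: monthhop[n='-4']
See: 2123-09-16
Do: markday[d='1828-09-20']
See: 1828-09-20
Do: accrue[x='-73']
See: -165
Do: shrink[x='83']
See: -248


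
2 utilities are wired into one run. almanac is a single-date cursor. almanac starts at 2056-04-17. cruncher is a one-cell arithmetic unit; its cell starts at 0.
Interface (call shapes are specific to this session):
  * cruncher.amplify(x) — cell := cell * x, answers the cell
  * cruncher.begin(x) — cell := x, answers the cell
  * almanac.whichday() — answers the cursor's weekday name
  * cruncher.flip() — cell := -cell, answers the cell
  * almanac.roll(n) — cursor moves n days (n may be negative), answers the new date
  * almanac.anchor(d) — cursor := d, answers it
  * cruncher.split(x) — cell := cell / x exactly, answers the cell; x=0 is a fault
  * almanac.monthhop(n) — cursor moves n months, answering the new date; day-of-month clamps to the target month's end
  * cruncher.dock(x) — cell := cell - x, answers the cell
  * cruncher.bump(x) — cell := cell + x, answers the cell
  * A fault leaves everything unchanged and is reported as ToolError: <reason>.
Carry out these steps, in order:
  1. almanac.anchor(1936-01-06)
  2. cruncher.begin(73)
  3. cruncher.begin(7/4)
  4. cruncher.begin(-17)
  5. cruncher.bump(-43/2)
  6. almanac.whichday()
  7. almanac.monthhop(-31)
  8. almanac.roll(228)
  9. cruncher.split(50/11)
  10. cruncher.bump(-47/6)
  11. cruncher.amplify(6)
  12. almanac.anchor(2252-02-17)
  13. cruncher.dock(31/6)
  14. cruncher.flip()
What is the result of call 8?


Act: almanac.anchor[d=1936-01-06]
Obs: 1936-01-06
Act: cruncher.begin[x=73]
Obs: 73
Act: cruncher.begin[x=7/4]
Obs: 7/4
Act: cruncher.begin[x=-17]
Obs: -17
Act: cruncher.bump[x=-43/2]
Obs: -77/2
Act: almanac.whichday[]
Obs: Monday
Act: almanac.monthhop[n=-31]
Obs: 1933-06-06
Act: almanac.roll[n=228]
Obs: 1934-01-20
Act: cruncher.split[x=50/11]
Obs: -847/100
Act: cruncher.bump[x=-47/6]
Obs: -4891/300
Act: cruncher.amplify[x=6]
Obs: -4891/50
Act: almanac.anchor[d=2252-02-17]
Obs: 2252-02-17
Act: cruncher.dock[x=31/6]
Obs: -7724/75
Act: cruncher.flip[]
Obs: 7724/75

Answer: 1934-01-20


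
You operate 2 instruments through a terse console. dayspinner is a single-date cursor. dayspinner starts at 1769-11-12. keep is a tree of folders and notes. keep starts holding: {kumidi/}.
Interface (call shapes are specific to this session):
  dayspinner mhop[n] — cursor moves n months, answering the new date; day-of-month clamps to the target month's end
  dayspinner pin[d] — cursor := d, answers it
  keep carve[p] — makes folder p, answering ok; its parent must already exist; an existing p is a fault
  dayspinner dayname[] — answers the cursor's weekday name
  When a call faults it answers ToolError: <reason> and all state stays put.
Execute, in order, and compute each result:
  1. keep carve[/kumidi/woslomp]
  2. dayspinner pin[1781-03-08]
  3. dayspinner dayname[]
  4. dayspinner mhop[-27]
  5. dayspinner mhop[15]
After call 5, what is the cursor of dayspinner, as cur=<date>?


Answer: cur=1780-03-08

Derivation:
! keep carve(p: /kumidi/woslomp) -> ok
! dayspinner pin(d: 1781-03-08) -> 1781-03-08
! dayspinner dayname() -> Thursday
! dayspinner mhop(n: -27) -> 1778-12-08
! dayspinner mhop(n: 15) -> 1780-03-08


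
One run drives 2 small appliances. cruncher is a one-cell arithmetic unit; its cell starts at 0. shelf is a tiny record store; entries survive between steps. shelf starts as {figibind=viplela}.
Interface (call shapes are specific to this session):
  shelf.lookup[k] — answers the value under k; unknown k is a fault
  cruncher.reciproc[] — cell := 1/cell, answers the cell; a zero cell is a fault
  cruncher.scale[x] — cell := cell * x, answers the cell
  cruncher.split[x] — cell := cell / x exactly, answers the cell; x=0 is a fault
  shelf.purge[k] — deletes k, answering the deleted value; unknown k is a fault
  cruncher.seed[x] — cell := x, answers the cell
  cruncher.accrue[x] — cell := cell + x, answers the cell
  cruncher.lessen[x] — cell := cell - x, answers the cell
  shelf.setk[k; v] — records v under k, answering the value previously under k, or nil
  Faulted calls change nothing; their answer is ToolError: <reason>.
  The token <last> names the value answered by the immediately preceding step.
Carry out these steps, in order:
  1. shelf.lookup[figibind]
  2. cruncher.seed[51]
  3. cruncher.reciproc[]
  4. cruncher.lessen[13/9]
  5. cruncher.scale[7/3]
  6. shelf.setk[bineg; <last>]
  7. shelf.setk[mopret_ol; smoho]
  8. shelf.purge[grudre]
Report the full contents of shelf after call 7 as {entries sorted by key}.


Calling shelf.lookup(k: figibind), yielding viplela.
I use cruncher.seed(x: 51), giving 51.
Invoking cruncher.reciproc(), → 1/51.
I run cruncher.lessen(x: 13/9), yielding -218/153.
I use cruncher.scale(x: 7/3), → -1526/459.
I run shelf.setk(k: bineg, v: <last>): nil.
I call shelf.setk(k: mopret_ol, v: smoho), and get nil.
Now I run shelf.purge(k: grudre), which returns ToolError: no such key grudre.

Answer: {bineg=-1526/459, figibind=viplela, mopret_ol=smoho}


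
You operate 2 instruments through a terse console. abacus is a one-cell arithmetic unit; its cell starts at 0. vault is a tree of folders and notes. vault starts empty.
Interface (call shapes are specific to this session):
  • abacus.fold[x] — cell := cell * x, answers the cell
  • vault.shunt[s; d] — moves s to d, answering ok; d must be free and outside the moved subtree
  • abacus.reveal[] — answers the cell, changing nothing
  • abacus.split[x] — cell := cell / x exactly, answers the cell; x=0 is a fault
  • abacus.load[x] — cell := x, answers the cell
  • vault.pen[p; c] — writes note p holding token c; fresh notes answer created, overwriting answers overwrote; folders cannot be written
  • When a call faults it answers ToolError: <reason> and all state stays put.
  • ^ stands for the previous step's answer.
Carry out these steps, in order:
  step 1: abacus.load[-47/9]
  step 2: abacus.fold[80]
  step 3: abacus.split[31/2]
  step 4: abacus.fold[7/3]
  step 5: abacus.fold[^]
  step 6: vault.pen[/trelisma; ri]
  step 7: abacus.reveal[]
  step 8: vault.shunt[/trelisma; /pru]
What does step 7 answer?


Answer: 2770969600/700569

Derivation:
I try abacus.load passing -47/9, and get -47/9.
I run abacus.fold passing 80, — result: -3760/9.
I try abacus.split passing 31/2, and see -7520/279.
I use abacus.fold passing 7/3, → -52640/837.
I call abacus.fold passing ^, giving 2770969600/700569.
Using vault.pen passing /trelisma, ri: created.
I run abacus.reveal, and observe 2770969600/700569.
I use vault.shunt passing /trelisma, /pru, → ok.


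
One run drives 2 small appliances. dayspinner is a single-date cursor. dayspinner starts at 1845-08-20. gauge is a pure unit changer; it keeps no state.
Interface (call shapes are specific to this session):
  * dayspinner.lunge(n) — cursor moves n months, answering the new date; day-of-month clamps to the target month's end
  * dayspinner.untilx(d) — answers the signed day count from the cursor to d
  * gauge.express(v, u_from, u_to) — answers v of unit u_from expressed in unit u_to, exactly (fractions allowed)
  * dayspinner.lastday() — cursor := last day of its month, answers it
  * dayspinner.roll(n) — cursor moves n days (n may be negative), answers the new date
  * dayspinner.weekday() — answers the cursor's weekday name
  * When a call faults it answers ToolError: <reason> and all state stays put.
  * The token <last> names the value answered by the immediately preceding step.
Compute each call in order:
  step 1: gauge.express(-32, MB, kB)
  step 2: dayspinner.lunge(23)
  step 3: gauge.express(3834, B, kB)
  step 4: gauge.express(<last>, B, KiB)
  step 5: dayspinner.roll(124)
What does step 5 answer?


Answer: 1847-11-21

Derivation:
Step: gauge.express[v=-32; u_from=MB; u_to=kB]
Result: -32000
Step: dayspinner.lunge[n=23]
Result: 1847-07-20
Step: gauge.express[v=3834; u_from=B; u_to=kB]
Result: 1917/500
Step: gauge.express[v=<last>; u_from=B; u_to=KiB]
Result: 1917/512000
Step: dayspinner.roll[n=124]
Result: 1847-11-21
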